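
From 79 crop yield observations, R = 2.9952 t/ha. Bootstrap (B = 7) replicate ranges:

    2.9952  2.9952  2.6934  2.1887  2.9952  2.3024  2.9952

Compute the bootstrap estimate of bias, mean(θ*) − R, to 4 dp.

bias = −0.2573

mean(θ*) = (2.9952 + 2.9952 + 2.6934 + 2.1887 + 2.9952 + 2.3024 + 2.9952) / 7 = 2.73790
bias = 2.73790 − 2.9952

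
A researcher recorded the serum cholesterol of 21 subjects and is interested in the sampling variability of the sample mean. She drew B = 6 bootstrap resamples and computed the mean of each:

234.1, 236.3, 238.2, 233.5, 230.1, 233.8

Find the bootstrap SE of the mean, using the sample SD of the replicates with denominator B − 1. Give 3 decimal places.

SE* = 2.749

Bootstrap SE is the standard deviation of the 6 replicate means.
Mean of replicates: (234.1 + 236.3 + 238.2 + 233.5 + 230.1 + 233.8) / 6 = 1406.0000 / 6 = 234.3333
Sum of squared deviations: (−0.2333)² + (+1.9667)² + (+3.8667)² + (−0.8333)² + (−4.2333)² + (−0.5333)² = 37.7733
Variance = 37.7733 / 5 = 7.5547
SE* = √7.5547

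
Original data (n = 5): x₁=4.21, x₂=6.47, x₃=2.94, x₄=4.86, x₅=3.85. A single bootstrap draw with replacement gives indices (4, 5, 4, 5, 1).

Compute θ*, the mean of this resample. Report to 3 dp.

Resample values: 4.86, 3.85, 4.86, 3.85, 4.21.
Mean = (4.86 + 3.85 + 4.86 + 3.85 + 4.21) / 5 = 21.630 / 5 = 4.326

θ* = 4.326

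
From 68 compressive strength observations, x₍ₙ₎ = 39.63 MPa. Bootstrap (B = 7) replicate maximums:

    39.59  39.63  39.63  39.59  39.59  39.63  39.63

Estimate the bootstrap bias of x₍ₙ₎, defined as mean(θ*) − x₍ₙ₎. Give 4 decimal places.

mean(θ*) = (39.59 + 39.63 + 39.63 + 39.59 + 39.59 + 39.63 + 39.63) / 7 = 39.61286
bias = 39.61286 − 39.63

bias = −0.0171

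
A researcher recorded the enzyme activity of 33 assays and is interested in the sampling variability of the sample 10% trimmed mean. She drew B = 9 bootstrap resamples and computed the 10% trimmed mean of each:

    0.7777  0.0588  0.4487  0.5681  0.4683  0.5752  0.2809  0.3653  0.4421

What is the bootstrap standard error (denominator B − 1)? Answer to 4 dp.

SE* = 0.2018

Bootstrap SE is the standard deviation of the 9 replicate 10% trimmed means.
Mean of replicates: (0.7777 + 0.0588 + 0.4487 + 0.5681 + 0.4683 + 0.5752 + 0.2809 + 0.3653 + 0.4421) / 9 = 3.98510 / 9 = 0.44279
Sum of squared deviations: (+0.33491)² + (−0.38399)² + (+0.00591)² + (+0.12531)² + (+0.02551)² + (+0.13241)² + (−0.16189)² + (−0.07749)² + (−0.00069)² = 0.32575
Variance = 0.32575 / 8 = 0.04072
SE* = √0.04072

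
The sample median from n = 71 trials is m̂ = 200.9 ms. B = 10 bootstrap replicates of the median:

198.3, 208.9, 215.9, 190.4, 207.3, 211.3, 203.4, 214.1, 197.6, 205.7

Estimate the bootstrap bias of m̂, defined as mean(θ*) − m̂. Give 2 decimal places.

bias = +4.39

mean(θ*) = (198.3 + 208.9 + 215.9 + 190.4 + 207.3 + 211.3 + 203.4 + 214.1 + 197.6 + 205.7) / 10 = 205.290
bias = 205.290 − 200.9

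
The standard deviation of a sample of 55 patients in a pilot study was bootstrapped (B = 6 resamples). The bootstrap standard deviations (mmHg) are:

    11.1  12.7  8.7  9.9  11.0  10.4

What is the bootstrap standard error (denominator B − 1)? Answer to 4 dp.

Bootstrap SE is the standard deviation of the 6 replicate standard deviations.
Mean of replicates: (11.1 + 12.7 + 8.7 + 9.9 + 11.0 + 10.4) / 6 = 63.80000 / 6 = 10.63333
Sum of squared deviations: (+0.46667)² + (+2.06667)² + (−1.93333)² + (−0.73333)² + (+0.36667)² + (−0.23333)² = 8.95333
Variance = 8.95333 / 5 = 1.79067
SE* = √1.79067

SE* = 1.3382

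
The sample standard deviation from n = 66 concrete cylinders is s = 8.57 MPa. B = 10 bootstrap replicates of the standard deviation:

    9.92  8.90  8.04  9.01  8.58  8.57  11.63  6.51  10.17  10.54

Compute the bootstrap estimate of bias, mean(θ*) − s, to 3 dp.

mean(θ*) = (9.92 + 8.90 + 8.04 + 9.01 + 8.58 + 8.57 + 11.63 + 6.51 + 10.17 + 10.54) / 10 = 9.1870
bias = 9.1870 − 8.57

bias = +0.617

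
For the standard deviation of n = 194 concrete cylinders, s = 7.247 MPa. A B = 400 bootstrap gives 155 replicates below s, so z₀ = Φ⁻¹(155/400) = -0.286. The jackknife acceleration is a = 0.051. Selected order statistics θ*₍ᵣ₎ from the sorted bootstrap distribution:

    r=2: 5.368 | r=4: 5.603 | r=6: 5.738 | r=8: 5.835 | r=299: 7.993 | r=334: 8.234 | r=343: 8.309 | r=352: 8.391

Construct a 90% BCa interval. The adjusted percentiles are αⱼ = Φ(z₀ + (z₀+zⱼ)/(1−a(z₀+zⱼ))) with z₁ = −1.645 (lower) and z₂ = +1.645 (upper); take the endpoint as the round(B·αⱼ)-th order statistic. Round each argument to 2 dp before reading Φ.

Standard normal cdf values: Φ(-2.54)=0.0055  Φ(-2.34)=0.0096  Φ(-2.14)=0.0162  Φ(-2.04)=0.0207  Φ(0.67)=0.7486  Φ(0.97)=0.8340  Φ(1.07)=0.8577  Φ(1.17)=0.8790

(5.835, 8.391)

Lower: z₀ + z₁ = -0.286 + (-1.645) = -1.931; 1 − a(z₀+z₁) = 1 − (0.051)(-1.931) = 1.0985; argument = -0.286 + (-1.931)/1.0985 = -2.0439 → -2.04.
α₁ = Φ(-2.04) = 0.0207; rank = round(400 × 0.0207) = 8; θ*₍8₎ = 5.835.
Upper: z₀ + z₂ = 1.359; 1 − a(z₀+z₂) = 0.9307; argument = 1.1742 → 1.17; α₂ = 0.8790; rank = 352; θ*₍352₎ = 8.391.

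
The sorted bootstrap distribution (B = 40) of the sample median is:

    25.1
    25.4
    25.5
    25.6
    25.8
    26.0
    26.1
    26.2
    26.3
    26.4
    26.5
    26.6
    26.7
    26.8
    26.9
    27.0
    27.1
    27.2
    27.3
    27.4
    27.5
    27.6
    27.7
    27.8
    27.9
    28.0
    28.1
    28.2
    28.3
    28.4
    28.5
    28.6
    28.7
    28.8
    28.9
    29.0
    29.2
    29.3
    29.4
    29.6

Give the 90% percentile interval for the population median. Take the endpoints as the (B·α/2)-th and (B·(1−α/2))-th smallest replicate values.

α = 0.10; lower rank = 40 × 0.050 = 2; upper rank = 40 × 0.950 = 38.
The 2nd smallest replicate is 25.4; the 38th is 29.3.

(25.4, 29.3)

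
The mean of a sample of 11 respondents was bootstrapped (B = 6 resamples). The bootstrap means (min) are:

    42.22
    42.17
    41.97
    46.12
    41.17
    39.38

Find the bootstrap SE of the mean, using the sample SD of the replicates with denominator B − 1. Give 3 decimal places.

Bootstrap SE is the standard deviation of the 6 replicate means.
Mean of replicates: (42.22 + 42.17 + 41.97 + 46.12 + 41.17 + 39.38) / 6 = 253.0300 / 6 = 42.1717
Sum of squared deviations: (+0.0483)² + (−0.0017)² + (−0.2017)² + (+3.9483)² + (−1.0017)² + (−2.7917)² = 24.4291
Variance = 24.4291 / 5 = 4.8858
SE* = √4.8858

SE* = 2.210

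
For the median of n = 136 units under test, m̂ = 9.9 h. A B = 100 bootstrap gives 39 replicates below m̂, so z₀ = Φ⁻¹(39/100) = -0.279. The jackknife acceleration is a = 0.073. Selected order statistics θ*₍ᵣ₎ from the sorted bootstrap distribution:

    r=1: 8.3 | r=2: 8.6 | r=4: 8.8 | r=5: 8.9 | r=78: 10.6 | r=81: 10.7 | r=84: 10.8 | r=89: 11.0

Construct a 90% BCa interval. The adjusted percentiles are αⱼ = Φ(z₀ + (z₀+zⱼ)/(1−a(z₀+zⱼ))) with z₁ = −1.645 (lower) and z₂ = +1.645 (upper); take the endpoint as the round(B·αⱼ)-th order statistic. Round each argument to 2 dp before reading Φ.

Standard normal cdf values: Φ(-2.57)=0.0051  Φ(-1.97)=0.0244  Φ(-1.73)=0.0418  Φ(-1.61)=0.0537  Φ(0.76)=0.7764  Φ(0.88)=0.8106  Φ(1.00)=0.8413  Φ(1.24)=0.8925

(8.6, 11.0)

Lower: z₀ + z₁ = -0.279 + (-1.645) = -1.924; 1 − a(z₀+z₁) = 1 − (0.073)(-1.924) = 1.1405; argument = -0.279 + (-1.924)/1.1405 = -1.9661 → -1.97.
α₁ = Φ(-1.97) = 0.0244; rank = round(100 × 0.0244) = 2; θ*₍2₎ = 8.6.
Upper: z₀ + z₂ = 1.366; 1 − a(z₀+z₂) = 0.9003; argument = 1.2383 → 1.24; α₂ = 0.8925; rank = 89; θ*₍89₎ = 11.0.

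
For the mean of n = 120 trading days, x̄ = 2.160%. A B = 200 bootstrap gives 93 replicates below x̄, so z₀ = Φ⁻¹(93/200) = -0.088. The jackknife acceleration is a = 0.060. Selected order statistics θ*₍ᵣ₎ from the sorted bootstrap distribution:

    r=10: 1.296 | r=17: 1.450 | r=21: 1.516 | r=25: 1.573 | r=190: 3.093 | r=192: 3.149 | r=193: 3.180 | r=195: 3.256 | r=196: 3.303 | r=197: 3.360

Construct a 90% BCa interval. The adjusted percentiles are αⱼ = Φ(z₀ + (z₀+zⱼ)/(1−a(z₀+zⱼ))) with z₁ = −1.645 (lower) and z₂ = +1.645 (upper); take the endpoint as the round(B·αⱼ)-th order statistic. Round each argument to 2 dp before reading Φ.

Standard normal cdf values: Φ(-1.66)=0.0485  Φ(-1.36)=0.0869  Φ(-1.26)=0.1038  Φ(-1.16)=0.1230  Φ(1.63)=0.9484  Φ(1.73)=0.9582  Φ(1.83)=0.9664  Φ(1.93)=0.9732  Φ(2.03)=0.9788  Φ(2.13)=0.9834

(1.296, 3.093)

Lower: z₀ + z₁ = -0.088 + (-1.645) = -1.733; 1 − a(z₀+z₁) = 1 − (0.060)(-1.733) = 1.1040; argument = -0.088 + (-1.733)/1.1040 = -1.6578 → -1.66.
α₁ = Φ(-1.66) = 0.0485; rank = round(200 × 0.0485) = 10; θ*₍10₎ = 1.296.
Upper: z₀ + z₂ = 1.557; 1 − a(z₀+z₂) = 0.9066; argument = 1.6294 → 1.63; α₂ = 0.9484; rank = 190; θ*₍190₎ = 3.093.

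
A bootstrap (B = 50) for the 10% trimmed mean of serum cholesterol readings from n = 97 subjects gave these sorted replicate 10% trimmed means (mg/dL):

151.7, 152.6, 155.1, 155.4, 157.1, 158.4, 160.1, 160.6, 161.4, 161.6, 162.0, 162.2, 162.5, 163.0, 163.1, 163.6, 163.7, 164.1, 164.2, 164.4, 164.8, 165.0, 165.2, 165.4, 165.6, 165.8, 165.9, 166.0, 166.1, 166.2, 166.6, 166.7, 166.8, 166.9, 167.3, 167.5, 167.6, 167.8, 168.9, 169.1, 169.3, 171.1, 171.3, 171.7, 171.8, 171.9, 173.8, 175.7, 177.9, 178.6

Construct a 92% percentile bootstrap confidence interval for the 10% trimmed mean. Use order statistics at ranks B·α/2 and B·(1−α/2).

α = 0.08; lower rank = 50 × 0.040 = 2; upper rank = 50 × 0.960 = 48.
The 2nd smallest replicate is 152.6; the 48th is 175.7.

(152.6, 175.7)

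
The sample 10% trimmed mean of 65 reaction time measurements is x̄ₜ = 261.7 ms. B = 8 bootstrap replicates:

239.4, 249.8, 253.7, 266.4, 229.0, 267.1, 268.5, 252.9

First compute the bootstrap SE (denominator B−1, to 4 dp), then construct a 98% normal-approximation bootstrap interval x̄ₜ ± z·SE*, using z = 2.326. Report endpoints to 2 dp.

Mean of replicates = 253.3500; sum of squared deviations = 1389.3400; SE* = √(1389.3400/7) = 14.0882
Margin = 2.326 × 14.0882 = 32.769
Interval: 261.7 ± 32.769

(228.93, 294.47)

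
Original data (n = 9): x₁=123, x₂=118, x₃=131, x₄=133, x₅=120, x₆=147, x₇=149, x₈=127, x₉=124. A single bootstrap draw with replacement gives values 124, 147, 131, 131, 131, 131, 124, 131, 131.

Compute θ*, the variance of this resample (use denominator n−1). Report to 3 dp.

θ* = 44.194

Mean = 131.2222; sum of squared deviations = 353.5556
s² = 353.5556 / 8 = 44.1944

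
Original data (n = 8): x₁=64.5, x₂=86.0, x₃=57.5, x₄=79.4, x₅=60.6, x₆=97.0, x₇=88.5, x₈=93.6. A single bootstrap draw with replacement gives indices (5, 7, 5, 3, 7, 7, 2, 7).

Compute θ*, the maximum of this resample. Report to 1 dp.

Resample values: 60.6, 88.5, 60.6, 57.5, 88.5, 88.5, 86.0, 88.5.
Maximum = 88.5

θ* = 88.5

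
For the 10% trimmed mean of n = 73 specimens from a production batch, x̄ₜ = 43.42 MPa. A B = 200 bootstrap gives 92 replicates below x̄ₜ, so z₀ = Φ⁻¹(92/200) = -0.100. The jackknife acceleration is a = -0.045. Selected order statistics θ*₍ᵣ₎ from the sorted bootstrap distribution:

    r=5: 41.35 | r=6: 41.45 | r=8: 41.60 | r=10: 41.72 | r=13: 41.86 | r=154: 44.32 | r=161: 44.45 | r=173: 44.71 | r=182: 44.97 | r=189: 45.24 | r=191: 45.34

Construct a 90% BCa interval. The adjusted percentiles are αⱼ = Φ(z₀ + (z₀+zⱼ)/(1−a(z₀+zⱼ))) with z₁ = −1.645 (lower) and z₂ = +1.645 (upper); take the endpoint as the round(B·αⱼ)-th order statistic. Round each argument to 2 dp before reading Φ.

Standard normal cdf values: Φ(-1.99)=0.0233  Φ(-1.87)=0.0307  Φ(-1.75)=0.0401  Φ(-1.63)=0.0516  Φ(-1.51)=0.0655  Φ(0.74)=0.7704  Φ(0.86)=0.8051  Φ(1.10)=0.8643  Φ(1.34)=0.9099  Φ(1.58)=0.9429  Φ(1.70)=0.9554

Lower: z₀ + z₁ = -0.100 + (-1.645) = -1.745; 1 − a(z₀+z₁) = 1 − (-0.045)(-1.745) = 0.9215; argument = -0.100 + (-1.745)/0.9215 = -1.9937 → -1.99.
α₁ = Φ(-1.99) = 0.0233; rank = round(200 × 0.0233) = 5; θ*₍5₎ = 41.35.
Upper: z₀ + z₂ = 1.545; 1 − a(z₀+z₂) = 1.0695; argument = 1.3446 → 1.34; α₂ = 0.9099; rank = 182; θ*₍182₎ = 44.97.

(41.35, 44.97)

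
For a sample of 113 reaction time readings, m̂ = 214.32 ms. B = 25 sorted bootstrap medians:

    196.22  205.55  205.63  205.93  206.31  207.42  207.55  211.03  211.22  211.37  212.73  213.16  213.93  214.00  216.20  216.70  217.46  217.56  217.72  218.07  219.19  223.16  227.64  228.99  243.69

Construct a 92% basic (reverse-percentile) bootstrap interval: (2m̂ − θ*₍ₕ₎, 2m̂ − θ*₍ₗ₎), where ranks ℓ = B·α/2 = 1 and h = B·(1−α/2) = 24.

Percentile endpoints at ranks 1 and 24: θ*₍1₎ = 196.22, θ*₍24₎ = 228.99.
Basic interval reflects these around m̂:
  lower = 2 × 214.32 − 228.99 = 199.65
  upper = 2 × 214.32 − 196.22 = 232.42

(199.65, 232.42)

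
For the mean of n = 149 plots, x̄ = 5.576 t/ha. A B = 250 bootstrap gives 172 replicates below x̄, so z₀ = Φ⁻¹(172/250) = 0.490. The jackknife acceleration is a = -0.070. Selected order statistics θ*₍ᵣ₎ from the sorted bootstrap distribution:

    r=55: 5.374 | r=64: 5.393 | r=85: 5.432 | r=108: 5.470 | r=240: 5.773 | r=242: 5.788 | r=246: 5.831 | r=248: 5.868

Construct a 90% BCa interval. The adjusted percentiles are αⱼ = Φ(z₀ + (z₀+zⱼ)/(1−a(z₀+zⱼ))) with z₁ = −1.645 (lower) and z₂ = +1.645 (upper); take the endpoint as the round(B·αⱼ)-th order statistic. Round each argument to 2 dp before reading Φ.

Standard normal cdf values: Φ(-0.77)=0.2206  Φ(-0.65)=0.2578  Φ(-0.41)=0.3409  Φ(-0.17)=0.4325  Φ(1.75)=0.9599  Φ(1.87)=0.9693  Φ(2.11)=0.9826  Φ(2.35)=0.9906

Lower: z₀ + z₁ = 0.490 + (-1.645) = -1.155; 1 − a(z₀+z₁) = 1 − (-0.070)(-1.155) = 0.9192; argument = 0.490 + (-1.155)/0.9192 = -0.7666 → -0.77.
α₁ = Φ(-0.77) = 0.2206; rank = round(250 × 0.2206) = 55; θ*₍55₎ = 5.374.
Upper: z₀ + z₂ = 2.135; 1 − a(z₀+z₂) = 1.1495; argument = 2.3474 → 2.35; α₂ = 0.9906; rank = 248; θ*₍248₎ = 5.868.

(5.374, 5.868)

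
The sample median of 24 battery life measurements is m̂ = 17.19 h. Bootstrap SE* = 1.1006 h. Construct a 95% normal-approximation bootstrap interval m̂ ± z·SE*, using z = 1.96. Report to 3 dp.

(15.033, 19.347)

Margin = 1.96 × 1.1006 = 2.1572
Interval: 17.19 ± 2.1572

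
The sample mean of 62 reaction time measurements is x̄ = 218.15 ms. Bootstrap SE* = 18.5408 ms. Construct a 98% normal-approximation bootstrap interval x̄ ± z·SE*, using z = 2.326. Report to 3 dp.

(175.024, 261.276)

Margin = 2.326 × 18.5408 = 43.1259
Interval: 218.15 ± 43.1259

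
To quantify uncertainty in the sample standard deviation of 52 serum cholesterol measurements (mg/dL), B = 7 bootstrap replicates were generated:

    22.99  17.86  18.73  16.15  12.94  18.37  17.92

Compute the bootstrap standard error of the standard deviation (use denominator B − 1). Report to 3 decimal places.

SE* = 3.013

Bootstrap SE is the standard deviation of the 7 replicate standard deviations.
Mean of replicates: (22.99 + 17.86 + 18.73 + 16.15 + 12.94 + 18.37 + 17.92) / 7 = 124.9600 / 7 = 17.8514
Sum of squared deviations: (+5.1386)² + (+0.0086)² + (+0.8786)² + (−1.7014)² + (−4.9114)² + (+0.5186)² + (+0.0686)² = 54.4675
Variance = 54.4675 / 6 = 9.0779
SE* = √9.0779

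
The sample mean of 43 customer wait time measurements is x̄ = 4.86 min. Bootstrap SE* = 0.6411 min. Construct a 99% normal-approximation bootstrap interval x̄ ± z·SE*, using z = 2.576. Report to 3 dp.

(3.209, 6.511)

Margin = 2.576 × 0.6411 = 1.6515
Interval: 4.86 ± 1.6515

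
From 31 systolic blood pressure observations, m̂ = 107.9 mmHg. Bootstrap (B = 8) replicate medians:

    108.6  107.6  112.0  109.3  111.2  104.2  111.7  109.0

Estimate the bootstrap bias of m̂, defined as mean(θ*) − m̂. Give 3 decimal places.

bias = +1.300

mean(θ*) = (108.6 + 107.6 + 112.0 + 109.3 + 111.2 + 104.2 + 111.7 + 109.0) / 8 = 109.2000
bias = 109.2000 − 107.9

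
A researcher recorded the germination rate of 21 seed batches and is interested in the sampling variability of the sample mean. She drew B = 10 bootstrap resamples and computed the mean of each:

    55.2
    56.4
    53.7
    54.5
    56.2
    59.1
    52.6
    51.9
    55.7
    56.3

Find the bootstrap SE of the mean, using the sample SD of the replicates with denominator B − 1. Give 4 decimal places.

Bootstrap SE is the standard deviation of the 10 replicate means.
Mean of replicates: (55.2 + 56.4 + 53.7 + 54.5 + 56.2 + 59.1 + 52.6 + 51.9 + 55.7 + 56.3) / 10 = 551.60000 / 10 = 55.16000
Sum of squared deviations: (+0.04000)² + (+1.24000)² + (−1.46000)² + (−0.66000)² + (+1.04000)² + (+3.94000)² + (−2.56000)² + (−3.26000)² + (+0.54000)² + (+1.14000)² = 39.48400
Variance = 39.48400 / 9 = 4.38711
SE* = √4.38711

SE* = 2.0945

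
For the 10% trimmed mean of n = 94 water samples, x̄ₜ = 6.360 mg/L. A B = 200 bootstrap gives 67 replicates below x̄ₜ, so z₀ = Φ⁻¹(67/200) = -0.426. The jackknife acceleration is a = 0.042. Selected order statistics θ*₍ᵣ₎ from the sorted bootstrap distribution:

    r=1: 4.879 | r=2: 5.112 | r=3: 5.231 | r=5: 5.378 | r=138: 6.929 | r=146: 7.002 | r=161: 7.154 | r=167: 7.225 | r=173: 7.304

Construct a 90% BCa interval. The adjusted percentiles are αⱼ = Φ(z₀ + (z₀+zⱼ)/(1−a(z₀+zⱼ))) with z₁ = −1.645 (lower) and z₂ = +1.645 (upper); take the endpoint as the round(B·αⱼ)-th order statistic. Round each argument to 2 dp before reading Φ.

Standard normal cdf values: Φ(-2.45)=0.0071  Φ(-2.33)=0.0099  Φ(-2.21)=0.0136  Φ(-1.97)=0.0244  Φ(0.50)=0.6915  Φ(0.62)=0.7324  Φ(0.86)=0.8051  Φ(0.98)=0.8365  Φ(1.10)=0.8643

(5.112, 7.154)

Lower: z₀ + z₁ = -0.426 + (-1.645) = -2.071; 1 − a(z₀+z₁) = 1 − (0.042)(-2.071) = 1.0870; argument = -0.426 + (-2.071)/1.0870 = -2.3313 → -2.33.
α₁ = Φ(-2.33) = 0.0099; rank = round(200 × 0.0099) = 2; θ*₍2₎ = 5.112.
Upper: z₀ + z₂ = 1.219; 1 − a(z₀+z₂) = 0.9488; argument = 0.8588 → 0.86; α₂ = 0.8051; rank = 161; θ*₍161₎ = 7.154.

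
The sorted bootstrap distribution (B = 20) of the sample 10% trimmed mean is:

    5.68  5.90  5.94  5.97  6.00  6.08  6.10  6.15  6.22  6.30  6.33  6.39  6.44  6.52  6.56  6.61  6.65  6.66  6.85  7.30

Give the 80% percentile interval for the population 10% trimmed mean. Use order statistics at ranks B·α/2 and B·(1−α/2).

(5.90, 6.66)

α = 0.20; lower rank = 20 × 0.100 = 2; upper rank = 20 × 0.900 = 18.
The 2nd smallest replicate is 5.90; the 18th is 6.66.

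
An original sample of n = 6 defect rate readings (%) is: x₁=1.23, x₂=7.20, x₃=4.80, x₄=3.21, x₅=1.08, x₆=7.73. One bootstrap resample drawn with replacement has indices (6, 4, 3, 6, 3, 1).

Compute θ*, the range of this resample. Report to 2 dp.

θ* = 6.50

Resample values: 7.73, 3.21, 4.80, 7.73, 4.80, 1.23.
Range = 7.73 − 1.23 = 6.50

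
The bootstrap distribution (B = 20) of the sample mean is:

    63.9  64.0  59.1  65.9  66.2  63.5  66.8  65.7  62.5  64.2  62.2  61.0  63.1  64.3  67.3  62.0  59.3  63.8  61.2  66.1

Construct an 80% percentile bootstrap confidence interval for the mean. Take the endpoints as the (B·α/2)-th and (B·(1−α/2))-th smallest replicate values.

(59.3, 66.2)

Sorted replicates: 59.1, 59.3, 61.0, 61.2, 62.0, 62.2, 62.5, 63.1, 63.5, 63.8, 63.9, 64.0, 64.2, 64.3, 65.7, 65.9, 66.1, 66.2, 66.8, 67.3
α = 0.20; lower rank = 20 × 0.100 = 2; upper rank = 20 × 0.900 = 18.
The 2nd smallest replicate is 59.3; the 18th is 66.2.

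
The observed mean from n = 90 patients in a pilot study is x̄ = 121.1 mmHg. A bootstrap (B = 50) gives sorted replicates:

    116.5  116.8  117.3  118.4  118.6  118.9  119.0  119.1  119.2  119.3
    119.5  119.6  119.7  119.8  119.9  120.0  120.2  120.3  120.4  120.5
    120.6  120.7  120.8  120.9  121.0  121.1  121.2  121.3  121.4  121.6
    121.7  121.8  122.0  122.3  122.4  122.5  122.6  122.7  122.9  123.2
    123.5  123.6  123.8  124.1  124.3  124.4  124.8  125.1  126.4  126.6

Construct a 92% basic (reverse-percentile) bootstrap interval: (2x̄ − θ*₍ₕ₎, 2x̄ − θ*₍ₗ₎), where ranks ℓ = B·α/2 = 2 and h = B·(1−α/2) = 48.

(117.1, 125.4)

Percentile endpoints at ranks 2 and 48: θ*₍2₎ = 116.8, θ*₍48₎ = 125.1.
Basic interval reflects these around x̄:
  lower = 2 × 121.1 − 125.1 = 117.1
  upper = 2 × 121.1 − 116.8 = 125.4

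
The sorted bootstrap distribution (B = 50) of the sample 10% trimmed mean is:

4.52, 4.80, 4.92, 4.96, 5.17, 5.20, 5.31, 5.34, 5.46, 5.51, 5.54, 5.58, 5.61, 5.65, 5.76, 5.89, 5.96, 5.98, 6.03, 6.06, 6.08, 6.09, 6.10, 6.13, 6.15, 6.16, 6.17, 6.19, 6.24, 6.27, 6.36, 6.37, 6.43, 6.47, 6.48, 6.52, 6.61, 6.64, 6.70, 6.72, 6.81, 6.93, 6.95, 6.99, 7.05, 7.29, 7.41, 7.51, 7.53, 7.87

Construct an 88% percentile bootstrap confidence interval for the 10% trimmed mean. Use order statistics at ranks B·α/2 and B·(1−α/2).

α = 0.12; lower rank = 50 × 0.060 = 3; upper rank = 50 × 0.940 = 47.
The 3rd smallest replicate is 4.92; the 47th is 7.41.

(4.92, 7.41)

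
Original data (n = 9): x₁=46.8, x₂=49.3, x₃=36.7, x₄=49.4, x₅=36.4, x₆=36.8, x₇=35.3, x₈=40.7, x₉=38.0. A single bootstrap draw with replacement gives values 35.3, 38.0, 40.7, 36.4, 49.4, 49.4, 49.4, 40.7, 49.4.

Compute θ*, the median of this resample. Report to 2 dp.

θ* = 40.70

Sorted: 35.3, 36.4, 38.0, 40.7, 40.7, 49.4, 49.4, 49.4, 49.4
Median = middle value = 40.70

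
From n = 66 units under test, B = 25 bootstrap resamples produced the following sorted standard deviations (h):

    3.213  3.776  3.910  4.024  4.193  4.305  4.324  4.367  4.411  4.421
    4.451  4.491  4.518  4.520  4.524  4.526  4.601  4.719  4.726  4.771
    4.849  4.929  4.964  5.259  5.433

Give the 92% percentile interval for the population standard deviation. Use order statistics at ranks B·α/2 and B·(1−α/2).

α = 0.08; lower rank = 25 × 0.040 = 1; upper rank = 25 × 0.960 = 24.
The 1st smallest replicate is 3.213; the 24th is 5.259.

(3.213, 5.259)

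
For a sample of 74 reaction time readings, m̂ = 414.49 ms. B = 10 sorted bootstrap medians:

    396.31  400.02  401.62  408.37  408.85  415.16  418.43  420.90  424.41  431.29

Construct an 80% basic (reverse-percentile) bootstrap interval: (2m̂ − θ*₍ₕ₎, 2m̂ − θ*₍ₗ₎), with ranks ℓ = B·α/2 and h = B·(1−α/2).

(404.57, 432.67)

Percentile endpoints at ranks 1 and 9: θ*₍1₎ = 396.31, θ*₍9₎ = 424.41.
Basic interval reflects these around m̂:
  lower = 2 × 414.49 − 424.41 = 404.57
  upper = 2 × 414.49 − 396.31 = 432.67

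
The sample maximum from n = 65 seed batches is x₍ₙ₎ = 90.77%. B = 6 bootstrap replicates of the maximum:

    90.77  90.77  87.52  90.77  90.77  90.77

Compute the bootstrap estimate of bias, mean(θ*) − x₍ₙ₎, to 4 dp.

mean(θ*) = (90.77 + 90.77 + 87.52 + 90.77 + 90.77 + 90.77) / 6 = 90.22833
bias = 90.22833 − 90.77

bias = −0.5417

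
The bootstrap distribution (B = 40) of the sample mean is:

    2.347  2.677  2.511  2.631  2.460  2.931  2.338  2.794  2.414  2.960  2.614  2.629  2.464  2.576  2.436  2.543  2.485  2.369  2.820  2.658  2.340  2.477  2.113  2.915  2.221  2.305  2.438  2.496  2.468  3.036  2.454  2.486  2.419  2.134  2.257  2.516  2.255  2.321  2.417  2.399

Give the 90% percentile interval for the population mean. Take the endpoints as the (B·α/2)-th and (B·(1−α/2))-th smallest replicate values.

Sorted replicates: 2.113, 2.134, 2.221, 2.255, 2.257, 2.305, 2.321, 2.338, 2.340, 2.347, 2.369, 2.399, 2.414, 2.417, 2.419, 2.436, 2.438, 2.454, 2.460, 2.464, 2.468, 2.477, 2.485, 2.486, 2.496, 2.511, 2.516, 2.543, 2.576, 2.614, 2.629, 2.631, 2.658, 2.677, 2.794, 2.820, 2.915, 2.931, 2.960, 3.036
α = 0.10; lower rank = 40 × 0.050 = 2; upper rank = 40 × 0.950 = 38.
The 2nd smallest replicate is 2.134; the 38th is 2.931.

(2.134, 2.931)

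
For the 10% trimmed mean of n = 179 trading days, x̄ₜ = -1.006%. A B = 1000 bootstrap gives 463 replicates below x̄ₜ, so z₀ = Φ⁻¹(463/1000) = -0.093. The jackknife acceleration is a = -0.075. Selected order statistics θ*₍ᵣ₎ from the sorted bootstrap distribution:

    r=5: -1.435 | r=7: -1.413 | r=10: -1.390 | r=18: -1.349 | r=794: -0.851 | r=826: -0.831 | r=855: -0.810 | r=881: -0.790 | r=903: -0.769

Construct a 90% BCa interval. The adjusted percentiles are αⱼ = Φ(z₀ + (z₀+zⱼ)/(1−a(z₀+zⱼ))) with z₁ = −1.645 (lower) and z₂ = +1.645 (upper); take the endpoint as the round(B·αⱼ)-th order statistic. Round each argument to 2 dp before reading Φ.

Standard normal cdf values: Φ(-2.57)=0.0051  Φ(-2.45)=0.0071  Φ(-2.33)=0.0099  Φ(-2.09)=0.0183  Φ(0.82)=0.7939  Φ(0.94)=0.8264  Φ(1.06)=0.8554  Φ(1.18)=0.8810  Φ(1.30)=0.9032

(-1.349, -0.769)

Lower: z₀ + z₁ = -0.093 + (-1.645) = -1.738; 1 − a(z₀+z₁) = 1 − (-0.075)(-1.738) = 0.8697; argument = -0.093 + (-1.738)/0.8697 = -2.0915 → -2.09.
α₁ = Φ(-2.09) = 0.0183; rank = round(1000 × 0.0183) = 18; θ*₍18₎ = -1.349.
Upper: z₀ + z₂ = 1.552; 1 − a(z₀+z₂) = 1.1164; argument = 1.2972 → 1.30; α₂ = 0.9032; rank = 903; θ*₍903₎ = -0.769.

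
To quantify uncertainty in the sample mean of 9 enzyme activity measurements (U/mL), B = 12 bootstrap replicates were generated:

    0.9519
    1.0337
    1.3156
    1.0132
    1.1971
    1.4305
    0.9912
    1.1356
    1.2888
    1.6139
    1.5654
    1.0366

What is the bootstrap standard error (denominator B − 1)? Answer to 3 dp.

Bootstrap SE is the standard deviation of the 12 replicate means.
Mean of replicates: (0.9519 + 1.0337 + 1.3156 + 1.0132 + 1.1971 + 1.4305 + 0.9912 + 1.1356 + 1.2888 + 1.6139 + 1.5654 + 1.0366) / 12 = 14.57350 / 12 = 1.21446
Sum of squared deviations: (−0.26256)² + (−0.18076)² + (+0.10114)² + (−0.20126)² + (−0.01736)² + (+0.21604)² + (−0.22326)² + (−0.07886)² + (+0.07434)² + (+0.39944)² + (+0.35094)² + (−0.17786)² = 0.57526
Variance = 0.57526 / 11 = 0.05230
SE* = √0.05230

SE* = 0.229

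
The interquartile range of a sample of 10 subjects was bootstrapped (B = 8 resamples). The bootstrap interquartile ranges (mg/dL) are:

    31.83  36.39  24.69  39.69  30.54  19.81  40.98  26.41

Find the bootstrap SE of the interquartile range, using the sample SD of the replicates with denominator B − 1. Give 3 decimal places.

SE* = 7.469

Bootstrap SE is the standard deviation of the 8 replicate interquartile ranges.
Mean of replicates: (31.83 + 36.39 + 24.69 + 39.69 + 30.54 + 19.81 + 40.98 + 26.41) / 8 = 250.3400 / 8 = 31.2925
Sum of squared deviations: (+0.5375)² + (+5.0975)² + (−6.6025)² + (+8.3975)² + (−0.7525)² + (−11.4825)² + (+9.6875)² + (−4.8825)² = 390.4849
Variance = 390.4849 / 7 = 55.7836
SE* = √55.7836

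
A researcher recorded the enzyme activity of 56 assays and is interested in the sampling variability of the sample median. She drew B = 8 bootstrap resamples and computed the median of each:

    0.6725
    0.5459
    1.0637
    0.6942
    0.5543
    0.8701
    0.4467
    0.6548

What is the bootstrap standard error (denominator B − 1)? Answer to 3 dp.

SE* = 0.197

Bootstrap SE is the standard deviation of the 8 replicate medians.
Mean of replicates: (0.6725 + 0.5459 + 1.0637 + 0.6942 + 0.5543 + 0.8701 + 0.4467 + 0.6548) / 8 = 5.50220 / 8 = 0.68778
Sum of squared deviations: (−0.01528)² + (−0.14187)² + (+0.37593)² + (+0.00643)² + (−0.13348)² + (+0.18232)² + (−0.24108)² + (−0.03297)² = 0.27199
Variance = 0.27199 / 7 = 0.03886
SE* = √0.03886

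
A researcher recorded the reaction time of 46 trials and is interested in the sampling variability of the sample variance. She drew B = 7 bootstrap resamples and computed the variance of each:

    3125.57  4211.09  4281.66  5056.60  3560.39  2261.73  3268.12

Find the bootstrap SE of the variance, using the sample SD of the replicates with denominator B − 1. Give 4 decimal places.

SE* = 916.6887

Bootstrap SE is the standard deviation of the 7 replicate variances.
Mean of replicates: (3125.57 + 4211.09 + 4281.66 + 5056.60 + 3560.39 + 2261.73 + 3268.12) / 7 = 25765.16000 / 7 = 3680.73714
Sum of squared deviations: (−555.16714)² + (+530.35286)² + (+600.92286)² + (+1375.86286)² + (−120.34714)² + (−1419.00714)² + (−412.61714)² = 5041909.20434
Variance = 5041909.20434 / 6 = 840318.20072
SE* = √840318.20072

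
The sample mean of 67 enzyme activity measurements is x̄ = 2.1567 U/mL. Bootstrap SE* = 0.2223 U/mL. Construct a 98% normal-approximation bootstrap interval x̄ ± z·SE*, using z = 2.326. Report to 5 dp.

Margin = 2.326 × 0.2223 = 0.517070
Interval: 2.1567 ± 0.517070

(1.63963, 2.67377)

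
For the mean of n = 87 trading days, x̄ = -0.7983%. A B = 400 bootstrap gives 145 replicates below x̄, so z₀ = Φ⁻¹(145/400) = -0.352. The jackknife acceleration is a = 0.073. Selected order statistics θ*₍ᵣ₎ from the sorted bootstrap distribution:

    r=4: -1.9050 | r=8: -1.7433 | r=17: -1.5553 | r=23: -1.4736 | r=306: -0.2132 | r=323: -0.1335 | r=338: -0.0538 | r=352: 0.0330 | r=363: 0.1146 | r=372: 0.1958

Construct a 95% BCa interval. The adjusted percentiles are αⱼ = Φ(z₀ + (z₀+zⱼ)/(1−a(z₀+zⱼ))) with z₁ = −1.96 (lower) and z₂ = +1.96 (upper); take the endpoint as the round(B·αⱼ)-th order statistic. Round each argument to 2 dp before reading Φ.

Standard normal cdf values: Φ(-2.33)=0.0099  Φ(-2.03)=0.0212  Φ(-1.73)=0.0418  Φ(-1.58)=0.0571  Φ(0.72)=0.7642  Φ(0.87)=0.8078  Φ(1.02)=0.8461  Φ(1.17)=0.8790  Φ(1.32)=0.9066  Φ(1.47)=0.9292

Lower: z₀ + z₁ = -0.352 + (-1.960) = -2.312; 1 − a(z₀+z₁) = 1 − (0.073)(-2.312) = 1.1688; argument = -0.352 + (-2.312)/1.1688 = -2.3301 → -2.33.
α₁ = Φ(-2.33) = 0.0099; rank = round(400 × 0.0099) = 4; θ*₍4₎ = -1.9050.
Upper: z₀ + z₂ = 1.608; 1 − a(z₀+z₂) = 0.8826; argument = 1.4699 → 1.47; α₂ = 0.9292; rank = 372; θ*₍372₎ = 0.1958.

(-1.9050, 0.1958)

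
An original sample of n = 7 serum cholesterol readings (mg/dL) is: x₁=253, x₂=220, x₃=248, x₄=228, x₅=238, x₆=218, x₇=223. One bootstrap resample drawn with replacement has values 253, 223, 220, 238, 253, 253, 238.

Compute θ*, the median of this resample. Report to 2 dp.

θ* = 238.00

Sorted: 220, 223, 238, 238, 253, 253, 253
Median = middle value = 238.00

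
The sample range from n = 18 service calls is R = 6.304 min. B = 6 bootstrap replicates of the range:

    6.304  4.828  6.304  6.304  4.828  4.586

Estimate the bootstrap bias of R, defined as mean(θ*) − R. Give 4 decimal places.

bias = −0.7783

mean(θ*) = (6.304 + 4.828 + 6.304 + 6.304 + 4.828 + 4.586) / 6 = 5.52567
bias = 5.52567 − 6.304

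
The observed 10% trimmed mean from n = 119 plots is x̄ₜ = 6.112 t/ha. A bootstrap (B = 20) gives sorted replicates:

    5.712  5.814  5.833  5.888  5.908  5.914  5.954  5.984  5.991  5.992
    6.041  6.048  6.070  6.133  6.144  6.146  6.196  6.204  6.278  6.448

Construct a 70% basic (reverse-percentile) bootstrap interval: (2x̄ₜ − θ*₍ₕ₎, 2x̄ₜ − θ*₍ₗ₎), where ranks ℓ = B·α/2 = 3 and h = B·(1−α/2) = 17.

(6.028, 6.391)

Percentile endpoints at ranks 3 and 17: θ*₍3₎ = 5.833, θ*₍17₎ = 6.196.
Basic interval reflects these around x̄ₜ:
  lower = 2 × 6.112 − 6.196 = 6.028
  upper = 2 × 6.112 − 5.833 = 6.391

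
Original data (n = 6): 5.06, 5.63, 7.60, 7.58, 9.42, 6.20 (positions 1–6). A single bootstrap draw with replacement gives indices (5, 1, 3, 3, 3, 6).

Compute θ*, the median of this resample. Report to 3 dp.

Resample values: 9.42, 5.06, 7.60, 7.60, 7.60, 6.20.
Sorted: 5.06, 6.20, 7.60, 7.60, 7.60, 9.42
Median = average of the two middle values = 7.600

θ* = 7.600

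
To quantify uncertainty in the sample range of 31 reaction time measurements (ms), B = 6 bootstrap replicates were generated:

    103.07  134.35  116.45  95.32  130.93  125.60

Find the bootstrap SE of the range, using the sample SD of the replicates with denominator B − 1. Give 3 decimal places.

Bootstrap SE is the standard deviation of the 6 replicate ranges.
Mean of replicates: (103.07 + 134.35 + 116.45 + 95.32 + 130.93 + 125.60) / 6 = 705.7200 / 6 = 117.6200
Sum of squared deviations: (−14.5500)² + (+16.7300)² + (−1.1700)² + (−22.3000)² + (+13.3100)² + (+7.9800)² = 1231.0908
Variance = 1231.0908 / 5 = 246.2182
SE* = √246.2182

SE* = 15.691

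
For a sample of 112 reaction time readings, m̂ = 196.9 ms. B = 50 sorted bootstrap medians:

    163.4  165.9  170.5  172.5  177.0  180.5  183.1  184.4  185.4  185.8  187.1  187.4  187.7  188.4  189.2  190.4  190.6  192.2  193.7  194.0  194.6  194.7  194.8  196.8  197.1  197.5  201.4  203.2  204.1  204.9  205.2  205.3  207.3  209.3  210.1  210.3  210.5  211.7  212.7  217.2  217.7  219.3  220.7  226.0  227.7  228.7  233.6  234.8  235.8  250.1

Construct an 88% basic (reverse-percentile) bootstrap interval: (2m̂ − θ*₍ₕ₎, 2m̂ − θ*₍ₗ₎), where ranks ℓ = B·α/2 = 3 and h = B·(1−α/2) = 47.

Percentile endpoints at ranks 3 and 47: θ*₍3₎ = 170.5, θ*₍47₎ = 233.6.
Basic interval reflects these around m̂:
  lower = 2 × 196.9 − 233.6 = 160.2
  upper = 2 × 196.9 − 170.5 = 223.3

(160.2, 223.3)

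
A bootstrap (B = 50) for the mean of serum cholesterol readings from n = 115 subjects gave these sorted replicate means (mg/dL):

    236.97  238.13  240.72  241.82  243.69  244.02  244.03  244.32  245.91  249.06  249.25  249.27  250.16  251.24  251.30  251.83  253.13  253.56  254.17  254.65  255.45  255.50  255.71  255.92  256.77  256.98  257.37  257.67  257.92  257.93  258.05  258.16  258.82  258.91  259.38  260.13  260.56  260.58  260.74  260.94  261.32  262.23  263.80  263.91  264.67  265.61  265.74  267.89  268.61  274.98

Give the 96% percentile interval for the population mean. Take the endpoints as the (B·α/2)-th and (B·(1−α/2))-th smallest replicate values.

(236.97, 268.61)

α = 0.04; lower rank = 50 × 0.020 = 1; upper rank = 50 × 0.980 = 49.
The 1st smallest replicate is 236.97; the 49th is 268.61.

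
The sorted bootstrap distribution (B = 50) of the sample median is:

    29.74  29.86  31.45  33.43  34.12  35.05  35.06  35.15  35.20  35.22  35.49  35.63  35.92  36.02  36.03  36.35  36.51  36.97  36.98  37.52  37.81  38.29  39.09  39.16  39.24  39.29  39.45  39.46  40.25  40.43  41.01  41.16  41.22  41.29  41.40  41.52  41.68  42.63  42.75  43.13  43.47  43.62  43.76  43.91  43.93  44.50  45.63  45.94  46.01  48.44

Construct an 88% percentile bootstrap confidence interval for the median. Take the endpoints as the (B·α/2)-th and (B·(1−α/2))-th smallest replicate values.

α = 0.12; lower rank = 50 × 0.060 = 3; upper rank = 50 × 0.940 = 47.
The 3rd smallest replicate is 31.45; the 47th is 45.63.

(31.45, 45.63)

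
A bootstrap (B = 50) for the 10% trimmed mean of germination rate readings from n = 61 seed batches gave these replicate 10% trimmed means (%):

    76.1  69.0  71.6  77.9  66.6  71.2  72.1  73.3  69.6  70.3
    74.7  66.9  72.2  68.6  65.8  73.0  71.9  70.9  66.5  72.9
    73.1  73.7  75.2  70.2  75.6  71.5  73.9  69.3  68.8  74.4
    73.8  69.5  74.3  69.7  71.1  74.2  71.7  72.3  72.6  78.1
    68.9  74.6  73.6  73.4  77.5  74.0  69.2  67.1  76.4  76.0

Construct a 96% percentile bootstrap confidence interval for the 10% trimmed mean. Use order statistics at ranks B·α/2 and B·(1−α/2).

Sorted replicates: 65.8, 66.5, 66.6, 66.9, 67.1, 68.6, 68.8, 68.9, 69.0, 69.2, 69.3, 69.5, 69.6, 69.7, 70.2, 70.3, 70.9, 71.1, 71.2, 71.5, 71.6, 71.7, 71.9, 72.1, 72.2, 72.3, 72.6, 72.9, 73.0, 73.1, 73.3, 73.4, 73.6, 73.7, 73.8, 73.9, 74.0, 74.2, 74.3, 74.4, 74.6, 74.7, 75.2, 75.6, 76.0, 76.1, 76.4, 77.5, 77.9, 78.1
α = 0.04; lower rank = 50 × 0.020 = 1; upper rank = 50 × 0.980 = 49.
The 1st smallest replicate is 65.8; the 49th is 77.9.

(65.8, 77.9)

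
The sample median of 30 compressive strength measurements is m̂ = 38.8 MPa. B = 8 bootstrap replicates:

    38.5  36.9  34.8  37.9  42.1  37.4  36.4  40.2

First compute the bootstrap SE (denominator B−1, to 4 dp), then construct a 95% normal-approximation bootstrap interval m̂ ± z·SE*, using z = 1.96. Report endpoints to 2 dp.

(34.34, 43.26)

Mean of replicates = 38.0250; sum of squared deviations = 36.2750; SE* = √(36.2750/7) = 2.2764
Margin = 1.96 × 2.2764 = 4.462
Interval: 38.8 ± 4.462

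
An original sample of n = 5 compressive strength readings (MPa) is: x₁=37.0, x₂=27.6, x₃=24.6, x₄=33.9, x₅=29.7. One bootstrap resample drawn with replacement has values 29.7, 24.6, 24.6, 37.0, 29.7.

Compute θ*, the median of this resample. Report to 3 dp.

θ* = 29.700

Sorted: 24.6, 24.6, 29.7, 29.7, 37.0
Median = middle value = 29.700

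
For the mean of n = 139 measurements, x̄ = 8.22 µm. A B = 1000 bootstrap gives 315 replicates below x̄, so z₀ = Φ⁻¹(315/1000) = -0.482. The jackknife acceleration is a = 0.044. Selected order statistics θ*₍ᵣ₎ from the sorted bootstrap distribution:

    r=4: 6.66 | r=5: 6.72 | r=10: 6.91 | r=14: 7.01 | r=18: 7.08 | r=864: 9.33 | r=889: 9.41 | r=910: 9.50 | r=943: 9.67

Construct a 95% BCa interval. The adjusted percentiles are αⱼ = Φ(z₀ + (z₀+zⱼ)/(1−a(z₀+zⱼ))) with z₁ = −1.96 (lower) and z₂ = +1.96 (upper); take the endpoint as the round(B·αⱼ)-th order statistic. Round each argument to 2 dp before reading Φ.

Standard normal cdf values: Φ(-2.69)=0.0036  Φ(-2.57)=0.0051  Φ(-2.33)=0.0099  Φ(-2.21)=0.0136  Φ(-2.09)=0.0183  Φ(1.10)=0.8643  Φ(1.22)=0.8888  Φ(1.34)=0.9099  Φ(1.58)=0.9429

(6.66, 9.33)

Lower: z₀ + z₁ = -0.482 + (-1.960) = -2.442; 1 − a(z₀+z₁) = 1 − (0.044)(-2.442) = 1.1074; argument = -0.482 + (-2.442)/1.1074 = -2.6871 → -2.69.
α₁ = Φ(-2.69) = 0.0036; rank = round(1000 × 0.0036) = 4; θ*₍4₎ = 6.66.
Upper: z₀ + z₂ = 1.478; 1 − a(z₀+z₂) = 0.9350; argument = 1.0988 → 1.10; α₂ = 0.8643; rank = 864; θ*₍864₎ = 9.33.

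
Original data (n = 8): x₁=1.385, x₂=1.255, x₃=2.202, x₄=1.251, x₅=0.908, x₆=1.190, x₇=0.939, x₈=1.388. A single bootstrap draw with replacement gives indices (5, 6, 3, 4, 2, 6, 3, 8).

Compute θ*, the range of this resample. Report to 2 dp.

θ* = 1.29

Resample values: 0.908, 1.190, 2.202, 1.251, 1.255, 1.190, 2.202, 1.388.
Range = 2.202 − 0.908 = 1.29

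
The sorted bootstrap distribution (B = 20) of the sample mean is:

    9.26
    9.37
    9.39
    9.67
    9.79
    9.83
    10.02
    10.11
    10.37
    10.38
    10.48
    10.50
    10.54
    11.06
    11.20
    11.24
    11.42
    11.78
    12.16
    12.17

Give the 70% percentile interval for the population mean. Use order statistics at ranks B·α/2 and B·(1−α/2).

(9.39, 11.42)

α = 0.30; lower rank = 20 × 0.150 = 3; upper rank = 20 × 0.850 = 17.
The 3rd smallest replicate is 9.39; the 17th is 11.42.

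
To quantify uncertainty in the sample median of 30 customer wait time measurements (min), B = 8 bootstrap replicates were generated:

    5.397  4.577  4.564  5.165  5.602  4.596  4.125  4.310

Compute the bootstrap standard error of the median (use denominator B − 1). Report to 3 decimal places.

SE* = 0.531

Bootstrap SE is the standard deviation of the 8 replicate medians.
Mean of replicates: (5.397 + 4.577 + 4.564 + 5.165 + 5.602 + 4.596 + 4.125 + 4.310) / 8 = 38.3360 / 8 = 4.7920
Sum of squared deviations: (+0.6050)² + (−0.2150)² + (−0.2280)² + (+0.3730)² + (+0.8100)² + (−0.1960)² + (−0.6670)² + (−0.4820)² = 1.9751
Variance = 1.9751 / 7 = 0.2822
SE* = √0.2822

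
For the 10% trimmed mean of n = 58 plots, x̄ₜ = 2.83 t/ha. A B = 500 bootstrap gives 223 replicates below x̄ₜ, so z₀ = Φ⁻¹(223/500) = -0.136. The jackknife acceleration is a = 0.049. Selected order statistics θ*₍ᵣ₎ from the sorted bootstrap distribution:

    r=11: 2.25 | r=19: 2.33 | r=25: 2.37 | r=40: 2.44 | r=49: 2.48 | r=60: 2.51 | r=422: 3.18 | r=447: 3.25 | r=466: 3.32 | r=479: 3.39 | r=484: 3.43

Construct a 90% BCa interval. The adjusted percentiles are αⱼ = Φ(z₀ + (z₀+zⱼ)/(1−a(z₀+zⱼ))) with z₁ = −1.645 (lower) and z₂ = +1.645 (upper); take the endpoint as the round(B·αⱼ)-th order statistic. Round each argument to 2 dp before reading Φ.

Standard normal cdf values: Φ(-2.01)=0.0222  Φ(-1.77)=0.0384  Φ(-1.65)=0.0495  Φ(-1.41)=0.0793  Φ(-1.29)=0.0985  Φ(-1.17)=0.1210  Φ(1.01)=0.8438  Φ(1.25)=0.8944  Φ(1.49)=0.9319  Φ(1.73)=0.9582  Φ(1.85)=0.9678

Lower: z₀ + z₁ = -0.136 + (-1.645) = -1.781; 1 − a(z₀+z₁) = 1 − (0.049)(-1.781) = 1.0873; argument = -0.136 + (-1.781)/1.0873 = -1.7740 → -1.77.
α₁ = Φ(-1.77) = 0.0384; rank = round(500 × 0.0384) = 19; θ*₍19₎ = 2.33.
Upper: z₀ + z₂ = 1.509; 1 − a(z₀+z₂) = 0.9261; argument = 1.4935 → 1.49; α₂ = 0.9319; rank = 466; θ*₍466₎ = 3.32.

(2.33, 3.32)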